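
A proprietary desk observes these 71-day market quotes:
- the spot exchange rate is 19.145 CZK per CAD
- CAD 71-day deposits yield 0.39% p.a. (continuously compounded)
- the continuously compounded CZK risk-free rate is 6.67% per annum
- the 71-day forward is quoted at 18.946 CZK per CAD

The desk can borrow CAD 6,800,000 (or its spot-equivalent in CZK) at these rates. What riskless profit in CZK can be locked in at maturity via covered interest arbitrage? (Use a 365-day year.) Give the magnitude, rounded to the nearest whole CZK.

T = 71/365 years.
Route A — deposit CAD, sell forward: 6,800,000 × 1.00075891797 × 18.946 = CZK 128,930,573.53.
Route B — convert at spot, deposit CZK: 6,800,000 × 19.145 × 1.01305905484 = CZK 131,886,106.11.
The quoted forward undervalues CAD, so borrow CAD, convert to CZK at spot, deposit the CZK at 6.67%, and buy CAD forward at 18.946 to cover the loan.
Profit = 131,886,106.11 − 128,930,573.53 = CZK 2,955,533.

CZK 2,955,533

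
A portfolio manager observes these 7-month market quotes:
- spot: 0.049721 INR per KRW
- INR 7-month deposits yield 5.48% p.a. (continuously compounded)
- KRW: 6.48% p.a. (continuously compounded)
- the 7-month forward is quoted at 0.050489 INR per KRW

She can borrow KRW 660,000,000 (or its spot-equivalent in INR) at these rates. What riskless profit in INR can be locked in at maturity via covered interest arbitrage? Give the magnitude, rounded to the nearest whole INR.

T = 7/12 years.
Route A — deposit KRW, sell forward: 660,000,000 × 1.0385235074 × 0.050489 = INR 34,606,448.82.
Route B — convert at spot, deposit INR: 660,000,000 × 0.049721 × 1.0324830886 = INR 33,881,820.49.
The quoted forward overvalues KRW, so borrow INR, buy KRW at spot, deposit the KRW at 6.48%, and sell the proceeds forward at 0.050489.
Arbitrage profit = |34,606,448.82 − 33,881,820.49| = INR 724,628.

INR 724,628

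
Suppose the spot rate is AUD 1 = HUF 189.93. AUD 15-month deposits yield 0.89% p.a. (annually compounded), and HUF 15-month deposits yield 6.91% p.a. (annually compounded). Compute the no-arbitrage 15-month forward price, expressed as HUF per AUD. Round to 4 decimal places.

204.2003

T = 15/12 years.
Growth of 1 HUF over T: (1 + 0.0691)^(15/12) = 1.087108551.
AUD accumulates by (1 + 0.0089)^(15/12) = 1.011137349.
So F = 189.93 × 1.087108551 / 1.011137349 = 204.200277 (HUF/AUD).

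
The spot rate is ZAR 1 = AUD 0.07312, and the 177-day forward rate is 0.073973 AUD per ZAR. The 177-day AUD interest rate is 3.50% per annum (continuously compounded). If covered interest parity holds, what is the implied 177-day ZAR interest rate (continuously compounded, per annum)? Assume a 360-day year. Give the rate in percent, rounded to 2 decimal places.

1.14%

T = 177/360 years.
CIP gives F = S · g_AUD/g_ZAR, so g_AUD/g_ZAR = 0.073973/0.07312 = 1.0116658.
AUD growth factor: e^(0.0350×177/360) = 1.0173572.
That pins the ZAR growth at 1.0056258.
Take logs: ln 1.0056258 / (177/360) = 0.011410, so 1.14%.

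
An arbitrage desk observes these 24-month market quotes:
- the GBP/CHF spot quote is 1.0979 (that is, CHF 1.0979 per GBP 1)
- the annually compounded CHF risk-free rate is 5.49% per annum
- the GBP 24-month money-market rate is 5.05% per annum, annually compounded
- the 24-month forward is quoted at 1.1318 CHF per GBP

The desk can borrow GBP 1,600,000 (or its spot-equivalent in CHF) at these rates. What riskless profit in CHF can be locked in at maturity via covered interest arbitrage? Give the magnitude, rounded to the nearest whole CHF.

T = 2 years.
Keep in GBP, deliver into the forward: 1,600,000·1.10355025·1.1318 = CHF 1,998,397.08.
Swap to CHF now, deposit: 1,600,000·1.0979·1.11281401 = CHF 1,954,813.60.
The quoted forward overvalues GBP, so borrow CHF, buy GBP at spot, deposit the GBP at 5.05%, and sell the proceeds forward at 1.1318.
The gap between the two covered legs is CHF 43,583.

CHF 43,583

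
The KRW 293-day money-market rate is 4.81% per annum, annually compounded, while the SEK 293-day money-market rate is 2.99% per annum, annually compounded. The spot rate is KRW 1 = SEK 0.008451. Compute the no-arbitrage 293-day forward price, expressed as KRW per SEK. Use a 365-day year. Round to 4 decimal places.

T = 293/365 years.
Growth of 1 SEK over T: (1 + 0.0299)^(293/365) = 1.023931966.
KRW growth factor: (1 + 0.0481)^(293/365) = 1.038432028.
So F = 0.008451 × 1.023931966 / 1.038432028 = 0.00833299514 (SEK/KRW).
Invert for KRW per SEK: 1 / 0.00833299514 = 120.0049.

120.0049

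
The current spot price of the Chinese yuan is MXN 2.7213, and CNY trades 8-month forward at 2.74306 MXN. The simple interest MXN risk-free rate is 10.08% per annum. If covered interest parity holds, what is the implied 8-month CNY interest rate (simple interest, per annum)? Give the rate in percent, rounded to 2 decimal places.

T = 8/12 years.
By CIP, F/S equals the MXN-to-CNY growth ratio: 2.74306/2.7213 = 1.0079962.
MXN growth factor: 1 + 0.1008×8/12 = 1.067200.
That pins the CNY growth at 1.0587341.
(1.0587341 − 1)/T = 0.088101, i.e. 8.81%.

8.81%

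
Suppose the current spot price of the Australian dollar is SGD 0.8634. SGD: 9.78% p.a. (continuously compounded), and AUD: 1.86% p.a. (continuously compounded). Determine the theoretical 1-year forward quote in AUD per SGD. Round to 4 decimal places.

T = 1 year.
SGD growth factor: e^(0.0978×1) = 1.1027422.
AUD accumulates by e^(0.0186×1) = 1.0187741.
Forward (SGD per AUD) = 0.8634 × 1.1027422 / 1.0187741 = 0.9345621.
Quoted the other way: 1/0.9345621 = 1.0700 AUD per SGD.

1.0700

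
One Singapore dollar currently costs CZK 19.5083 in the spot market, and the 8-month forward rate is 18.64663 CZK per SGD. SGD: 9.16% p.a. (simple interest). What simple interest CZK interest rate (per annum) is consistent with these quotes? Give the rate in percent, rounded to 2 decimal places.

2.13%

T = 8/12 years.
CIP gives F = S · g_CZK/g_SGD, so g_CZK/g_SGD = 18.64663/19.5083 = 0.9558306.
The SGD side grows by 1 + 0.0916×8/12 = 1.0610667.
That pins the CZK growth at 1.014200.
r = (1.014200 − 1)/(8/12) = 0.021300 → 2.13%.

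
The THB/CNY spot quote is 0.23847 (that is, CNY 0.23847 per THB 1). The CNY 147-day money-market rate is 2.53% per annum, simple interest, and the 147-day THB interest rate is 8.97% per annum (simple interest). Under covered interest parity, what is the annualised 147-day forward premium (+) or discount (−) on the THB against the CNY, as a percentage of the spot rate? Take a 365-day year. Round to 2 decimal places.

-6.22%

T = 147/365 years.
F = S · g_CNY/g_THB = 0.23847 × 1.0101893/1.0361258 = 0.23250057.
Annualised premium = (F − S)/S × (1/T) = (0.23250057 − 0.23847)/0.23847 ÷ (147/365) = -6.22%.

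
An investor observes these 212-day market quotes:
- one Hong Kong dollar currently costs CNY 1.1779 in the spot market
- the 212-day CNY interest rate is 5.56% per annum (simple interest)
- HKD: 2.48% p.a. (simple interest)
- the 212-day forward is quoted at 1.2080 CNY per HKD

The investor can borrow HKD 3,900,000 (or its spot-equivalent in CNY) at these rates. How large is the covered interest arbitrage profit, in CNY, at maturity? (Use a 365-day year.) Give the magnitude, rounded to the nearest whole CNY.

T = 212/365 years.
Route A — deposit HKD, sell forward: 3,900,000 × 1.014404384 × 1.2080 = CNY 4,779,061.93.
Route B — convert at spot, deposit CNY: 3,900,000 × 1.1779 × 1.032293699 = CNY 4,742,161.12.
The quoted forward overvalues HKD, so borrow CNY, buy HKD at spot, deposit the HKD at 2.48%, and sell the proceeds forward at 1.2080.
Arbitrage profit = |4,779,061.93 − 4,742,161.12| = CNY 36,901.

CNY 36,901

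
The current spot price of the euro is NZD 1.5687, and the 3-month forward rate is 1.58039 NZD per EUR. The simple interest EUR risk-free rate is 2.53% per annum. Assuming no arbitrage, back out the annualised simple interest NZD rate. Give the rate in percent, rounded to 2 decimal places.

5.53%

T = 3/12 years.
CIP gives F = S · g_NZD/g_EUR, so g_NZD/g_EUR = 1.58039/1.5687 = 1.0074520.
The EUR side grows by 1 + 0.0253×3/12 = 1.006325.
Hence g_NZD = 1.0138241.
(1.0138241 − 1)/T = 0.055296, i.e. 5.53%.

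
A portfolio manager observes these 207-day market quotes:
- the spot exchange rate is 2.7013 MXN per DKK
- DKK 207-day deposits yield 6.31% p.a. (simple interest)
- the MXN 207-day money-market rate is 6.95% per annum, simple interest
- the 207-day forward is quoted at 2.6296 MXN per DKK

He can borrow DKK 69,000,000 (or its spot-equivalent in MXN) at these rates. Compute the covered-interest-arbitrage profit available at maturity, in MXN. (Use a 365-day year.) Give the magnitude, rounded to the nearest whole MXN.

T = 207/365 years.
Route A — deposit DKK, sell forward: 69,000,000 × 1.03578547945 × 2.6296 = MXN 187,935,403.28.
Route B — convert at spot, deposit MXN: 69,000,000 × 2.7013 × 1.03941506849 = MXN 193,736,262.79.
The quoted forward undervalues DKK, so borrow DKK, convert to MXN at spot, deposit the MXN at 6.95%, and buy DKK forward at 2.6296 to cover the loan.
Profit = 193,736,262.79 − 187,935,403.28 = MXN 5,800,860.

MXN 5,800,860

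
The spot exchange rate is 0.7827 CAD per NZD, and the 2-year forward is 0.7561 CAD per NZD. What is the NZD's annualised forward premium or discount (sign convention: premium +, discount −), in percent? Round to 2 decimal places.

T = 2 years.
NZD trades forward at -3.39849% vs spot over the period.
Per annum: -0.0339849 / 2 = -0.016992 = -1.70%.

-1.70%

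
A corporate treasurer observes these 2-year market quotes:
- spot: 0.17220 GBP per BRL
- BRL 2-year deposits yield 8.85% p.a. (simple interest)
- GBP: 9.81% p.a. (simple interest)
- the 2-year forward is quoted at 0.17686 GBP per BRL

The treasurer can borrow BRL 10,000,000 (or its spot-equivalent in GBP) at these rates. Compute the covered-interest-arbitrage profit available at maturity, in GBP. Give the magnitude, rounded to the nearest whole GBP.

T = 2 years.
Route A — deposit BRL, sell forward: 10,000,000 × 1.177000 × 0.17686 = GBP 2,081,642.20.
Route B — convert at spot, deposit GBP: 10,000,000 × 0.17220 × 1.196200 = GBP 2,059,856.40.
The quoted forward overvalues BRL, so borrow GBP, buy BRL at spot, deposit the BRL at 8.85%, and sell the proceeds forward at 0.17686.
Arbitrage profit = |2,081,642.20 − 2,059,856.40| = GBP 21,786.

GBP 21,786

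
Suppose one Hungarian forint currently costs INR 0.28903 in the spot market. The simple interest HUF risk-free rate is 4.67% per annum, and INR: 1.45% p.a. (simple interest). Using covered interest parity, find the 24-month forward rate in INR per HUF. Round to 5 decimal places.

0.27201

T = 2 years.
INR growth factor: 1 + 0.0145×2 = 1.029000.
HUF accumulates by 1 + 0.0467×2 = 1.093400.
CIP: F = S · (grow INR)/(grow HUF) = 0.28903 × 1.029000/1.093400 = 0.2720065 INR per HUF.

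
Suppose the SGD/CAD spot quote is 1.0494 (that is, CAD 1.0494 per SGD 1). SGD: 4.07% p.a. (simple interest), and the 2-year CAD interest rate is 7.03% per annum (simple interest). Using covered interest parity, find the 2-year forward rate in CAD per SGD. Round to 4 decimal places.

1.1068

T = 2 years.
CAD growth factor: 1 + 0.0703×2 = 1.140600.
SGD accumulates by 1 + 0.0407×2 = 1.081400.
So F = 1.0494 × 1.140600 / 1.081400 = 1.106848 (CAD/SGD).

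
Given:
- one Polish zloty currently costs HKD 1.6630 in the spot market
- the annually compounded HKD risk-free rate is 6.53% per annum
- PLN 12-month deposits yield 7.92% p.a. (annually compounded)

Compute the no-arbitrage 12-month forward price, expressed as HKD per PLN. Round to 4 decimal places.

1.6416

T = 1 year.
Growth of 1 HKD over T: (1 + 0.0653)^1 = 1.065300.
PLN growth factor: (1 + 0.0792)^1 = 1.079200.
CIP: F = S · (grow HKD)/(grow PLN) = 1.663 × 1.065300/1.079200 = 1.641581 HKD per PLN.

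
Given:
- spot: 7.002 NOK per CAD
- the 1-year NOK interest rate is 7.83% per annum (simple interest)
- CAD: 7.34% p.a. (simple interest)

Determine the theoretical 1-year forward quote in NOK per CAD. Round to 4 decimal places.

T = 1 year.
NOK accumulates by 1 + 0.0783×1 = 1.078300.
CAD growth factor: 1 + 0.0734×1 = 1.073400.
CIP: F = S · (grow NOK)/(grow CAD) = 7.002 × 1.078300/1.073400 = 7.033964 NOK per CAD.

7.0340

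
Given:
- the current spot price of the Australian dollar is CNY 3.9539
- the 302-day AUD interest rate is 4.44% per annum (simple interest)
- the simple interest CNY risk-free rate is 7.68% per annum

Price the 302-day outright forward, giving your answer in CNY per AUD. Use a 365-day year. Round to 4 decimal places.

T = 302/365 years.
CNY accumulates by 1 + 0.0768×302/365 = 1.0635441.
Growth of 1 AUD over T: 1 + 0.0444×302/365 = 1.0367364.
So F = 3.9539 × 1.0635441 / 1.0367364 = 4.056139 (CNY/AUD).

4.0561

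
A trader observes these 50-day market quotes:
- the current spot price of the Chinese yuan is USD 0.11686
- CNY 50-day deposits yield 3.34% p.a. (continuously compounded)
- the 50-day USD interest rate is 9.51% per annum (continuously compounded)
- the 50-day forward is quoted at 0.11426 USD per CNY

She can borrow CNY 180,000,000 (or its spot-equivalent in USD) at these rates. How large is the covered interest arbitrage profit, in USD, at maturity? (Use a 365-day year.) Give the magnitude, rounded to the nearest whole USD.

USD 649,506

T = 50/365 years.
Invest the CNY and cover forward: 180,000,000 × 1.0045858253 × 0.11426 = USD 20,661,115.75.
Convert at spot and invest in USD: 180,000,000 × 0.11686 × 1.0131126235 = USD 21,310,621.41.
The quoted forward undervalues CNY, so borrow CNY, convert to USD at spot, deposit the USD at 9.51%, and buy CNY forward at 0.11426 to cover the loan.
The gap between the two covered legs is USD 649,506.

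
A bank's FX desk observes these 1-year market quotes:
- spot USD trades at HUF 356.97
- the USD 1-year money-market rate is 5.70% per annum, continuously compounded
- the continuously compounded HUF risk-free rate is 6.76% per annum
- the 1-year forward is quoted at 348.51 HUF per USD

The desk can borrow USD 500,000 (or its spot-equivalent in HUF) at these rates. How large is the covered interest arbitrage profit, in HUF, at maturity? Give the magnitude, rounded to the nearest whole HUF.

T = 1 year.
Keep in USD, deliver into the forward: 500,000·1.0586558104·348.51 = HUF 184,476,068.24.
Swap to HUF now, deposit: 500,000·356.97·1.06993724797 = HUF 190,967,749.70.
The quoted forward undervalues USD, so borrow USD, convert to HUF at spot, deposit the HUF at 6.76%, and buy USD forward at 348.51 to cover the loan.
The gap between the two covered legs is HUF 6,491,681.

HUF 6,491,681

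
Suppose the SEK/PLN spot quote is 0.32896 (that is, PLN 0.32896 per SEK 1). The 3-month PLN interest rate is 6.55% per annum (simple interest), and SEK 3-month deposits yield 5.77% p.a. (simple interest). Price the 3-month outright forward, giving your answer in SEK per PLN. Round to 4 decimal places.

T = 3/12 years.
Growth of 1 PLN over T: 1 + 0.0655×3/12 = 1.016375.
Growth of 1 SEK over T: 1 + 0.0577×3/12 = 1.014425.
CIP: F = S · (grow PLN)/(grow SEK) = 0.32896 × 1.016375/1.014425 = 0.3295924 PLN per SEK.
Quoted the other way: 1/0.3295924 = 3.0341 SEK per PLN.

3.0341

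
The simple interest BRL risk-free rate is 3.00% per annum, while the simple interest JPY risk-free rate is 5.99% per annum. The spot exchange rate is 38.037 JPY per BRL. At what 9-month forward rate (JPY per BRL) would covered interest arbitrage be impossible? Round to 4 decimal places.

38.8712

T = 9/12 years.
JPY growth factor: 1 + 0.0599×9/12 = 1.044925.
BRL accumulates by 1 + 0.0300×9/12 = 1.022500.
So F = 38.037 × 1.044925 / 1.022500 = 38.871210 (JPY/BRL).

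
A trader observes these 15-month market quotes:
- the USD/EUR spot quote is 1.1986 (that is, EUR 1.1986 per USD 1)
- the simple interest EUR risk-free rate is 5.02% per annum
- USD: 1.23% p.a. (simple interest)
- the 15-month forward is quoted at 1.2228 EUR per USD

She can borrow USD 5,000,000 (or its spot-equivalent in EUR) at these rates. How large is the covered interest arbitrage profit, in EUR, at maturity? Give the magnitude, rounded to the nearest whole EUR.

EUR 161,058

T = 15/12 years.
Route A — deposit USD, sell forward: 5,000,000 × 1.015375 × 1.2228 = EUR 6,208,002.75.
Route B — convert at spot, deposit EUR: 5,000,000 × 1.1986 × 1.062750 = EUR 6,369,060.75.
The quoted forward undervalues USD, so borrow USD, convert to EUR at spot, deposit the EUR at 5.02%, and buy USD forward at 1.2228 to cover the loan.
Profit = 6,369,060.75 − 6,208,002.75 = EUR 161,058.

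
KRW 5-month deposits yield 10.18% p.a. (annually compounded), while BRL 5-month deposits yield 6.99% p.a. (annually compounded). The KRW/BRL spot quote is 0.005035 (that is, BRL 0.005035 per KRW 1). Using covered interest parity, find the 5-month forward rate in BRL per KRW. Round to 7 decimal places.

0.0049737

T = 5/12 years.
BRL growth factor: (1 + 0.0699)^(5/12) = 1.0285522.
KRW accumulates by (1 + 0.1018)^(5/12) = 1.0412208.
Forward (BRL per KRW) = 0.005035 × 1.0285522 / 1.0412208 = 0.004973739.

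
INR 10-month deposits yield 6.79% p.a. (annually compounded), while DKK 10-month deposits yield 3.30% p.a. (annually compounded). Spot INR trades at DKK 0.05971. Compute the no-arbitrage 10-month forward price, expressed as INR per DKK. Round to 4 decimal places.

T = 10/12 years.
Growth of 1 DKK over T: (1 + 0.0330)^(10/12) = 1.02742533.
Growth of 1 INR over T: (1 + 0.0679)^(10/12) = 1.05627132.
Forward (DKK per INR) = 0.05971 × 1.02742533 / 1.05627132 = 0.058079364.
Invert for INR per DKK: 1 / 0.058079364 = 17.2178.

17.2178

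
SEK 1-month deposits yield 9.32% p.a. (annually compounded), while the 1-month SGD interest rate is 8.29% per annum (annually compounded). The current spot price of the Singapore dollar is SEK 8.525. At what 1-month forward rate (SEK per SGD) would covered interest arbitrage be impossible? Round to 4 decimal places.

8.5317

T = 1/12 years.
SEK growth factor: (1 + 0.0932)^(1/12) = 1.0074534.
SGD accumulates by (1 + 0.0829)^(1/12) = 1.006659.
CIP: F = S · (grow SEK)/(grow SGD) = 8.525 × 1.0074534/1.006659 = 8.531727 SEK per SGD.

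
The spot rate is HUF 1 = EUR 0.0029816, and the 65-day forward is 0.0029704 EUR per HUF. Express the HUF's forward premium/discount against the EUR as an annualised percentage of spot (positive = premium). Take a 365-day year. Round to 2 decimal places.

T = 65/365 years.
Period premium: (0.0029704 − 0.0029816)/0.0029816 = -0.0037564.
×(1/T) gives -2.11% p.a.

-2.11%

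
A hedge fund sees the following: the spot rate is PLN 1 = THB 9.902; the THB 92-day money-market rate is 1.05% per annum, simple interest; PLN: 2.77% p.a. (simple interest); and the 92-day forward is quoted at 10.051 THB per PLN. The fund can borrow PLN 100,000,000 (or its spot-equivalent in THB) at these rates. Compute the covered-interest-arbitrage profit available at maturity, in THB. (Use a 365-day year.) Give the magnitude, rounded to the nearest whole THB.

THB 19,296,887

T = 92/365 years.
Invest the PLN and cover forward: 100,000,000 × 1.006981917808 × 10.051 = THB 1,012,117,525.59.
Convert at spot and invest in THB: 100,000,000 × 9.902 × 1.002646575342 = THB 992,820,638.90.
The quoted forward overvalues PLN, so borrow THB, buy PLN at spot, deposit the PLN at 2.77%, and sell the proceeds forward at 10.051.
The gap between the two covered legs is THB 19,296,887.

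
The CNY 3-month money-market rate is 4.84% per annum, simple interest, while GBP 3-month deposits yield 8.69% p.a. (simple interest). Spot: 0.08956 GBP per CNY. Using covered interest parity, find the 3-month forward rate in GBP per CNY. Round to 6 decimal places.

T = 3/12 years.
GBP accumulates by 1 + 0.0869×3/12 = 1.021725.
CNY accumulates by 1 + 0.0484×3/12 = 1.012100.
CIP: F = S · (grow GBP)/(grow CNY) = 0.08956 × 1.021725/1.012100 = 0.09041171 GBP per CNY.

0.090412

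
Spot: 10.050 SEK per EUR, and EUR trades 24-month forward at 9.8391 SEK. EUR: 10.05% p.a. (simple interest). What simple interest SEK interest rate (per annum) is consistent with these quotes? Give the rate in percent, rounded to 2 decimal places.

T = 2 years.
By CIP, F/S equals the SEK-to-EUR growth ratio: 9.8391/10.05 = 0.9790149.
EUR growth factor: 1 + 0.1005×2 = 1.201000.
Hence g_SEK = 1.1757969.
r = (1.1757969 − 1)/2 = 0.087898 → 8.79%.

8.79%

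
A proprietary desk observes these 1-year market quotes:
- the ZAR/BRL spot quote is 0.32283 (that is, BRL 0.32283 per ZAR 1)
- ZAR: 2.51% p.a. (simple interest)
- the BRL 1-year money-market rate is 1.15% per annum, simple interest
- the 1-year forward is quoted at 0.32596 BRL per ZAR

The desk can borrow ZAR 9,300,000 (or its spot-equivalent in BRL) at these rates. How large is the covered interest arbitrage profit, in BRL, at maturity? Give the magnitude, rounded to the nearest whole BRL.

BRL 70,671

T = 1 year.
Route A — deposit ZAR, sell forward: 9,300,000 × 1.025100 × 0.32596 = BRL 3,107,516.84.
Route B — convert at spot, deposit BRL: 9,300,000 × 0.32283 × 1.011500 = BRL 3,036,845.67.
The quoted forward overvalues ZAR, so borrow BRL, buy ZAR at spot, deposit the ZAR at 2.51%, and sell the proceeds forward at 0.32596.
Profit = 3,107,516.84 − 3,036,845.67 = BRL 70,671.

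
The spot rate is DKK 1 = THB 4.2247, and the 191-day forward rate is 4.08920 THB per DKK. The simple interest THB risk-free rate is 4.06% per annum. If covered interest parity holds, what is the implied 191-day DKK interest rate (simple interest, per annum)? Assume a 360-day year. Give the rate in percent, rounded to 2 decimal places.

T = 191/360 years.
By CIP, F/S equals the THB-to-DKK growth ratio: 4.0892/4.2247 = 0.9679267.
THB growth factor: 1 + 0.0406×191/360 = 1.0215406.
Hence g_DKK = 1.0553905.
r = (1.0553905 − 1)/(191/360) = 0.104401 → 10.44%.

10.44%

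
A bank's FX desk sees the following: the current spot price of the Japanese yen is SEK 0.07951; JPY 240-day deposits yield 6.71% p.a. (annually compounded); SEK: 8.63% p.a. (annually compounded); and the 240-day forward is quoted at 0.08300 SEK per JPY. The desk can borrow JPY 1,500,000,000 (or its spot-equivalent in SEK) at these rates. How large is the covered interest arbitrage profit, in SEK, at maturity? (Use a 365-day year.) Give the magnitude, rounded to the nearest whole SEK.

T = 240/365 years.
Route A — deposit JPY, sell forward: 1,500,000,000 × 1.04362826382 × 0.08300 = SEK 129,931,718.85.
Route B — convert at spot, deposit SEK: 1,500,000,000 × 0.07951 × 1.05593749452 = SEK 125,936,385.28.
The quoted forward overvalues JPY, so borrow SEK, buy JPY at spot, deposit the JPY at 6.71%, and sell the proceeds forward at 0.08300.
Arbitrage profit = |129,931,718.85 − 125,936,385.28| = SEK 3,995,334.

SEK 3,995,334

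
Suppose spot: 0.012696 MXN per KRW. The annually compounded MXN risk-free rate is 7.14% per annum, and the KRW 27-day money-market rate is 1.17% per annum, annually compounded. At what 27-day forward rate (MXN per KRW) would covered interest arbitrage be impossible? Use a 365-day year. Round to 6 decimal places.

0.012750

T = 27/365 years.
MXN accumulates by (1 + 0.0714)^(27/365) = 1.0051146.
KRW growth factor: (1 + 0.0117)^(27/365) = 1.0008608.
Forward (MXN per KRW) = 0.012696 × 1.0051146 / 1.0008608 = 0.01274996.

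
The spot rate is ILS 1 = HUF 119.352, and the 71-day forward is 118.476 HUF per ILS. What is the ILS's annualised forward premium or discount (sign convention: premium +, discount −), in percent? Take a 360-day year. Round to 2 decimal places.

T = 71/360 years.
ILS trades forward at -0.73396% vs spot over the period.
Annualise by dividing by T: -0.0073396 / (71/360) = -0.037215 → -3.72%.

-3.72%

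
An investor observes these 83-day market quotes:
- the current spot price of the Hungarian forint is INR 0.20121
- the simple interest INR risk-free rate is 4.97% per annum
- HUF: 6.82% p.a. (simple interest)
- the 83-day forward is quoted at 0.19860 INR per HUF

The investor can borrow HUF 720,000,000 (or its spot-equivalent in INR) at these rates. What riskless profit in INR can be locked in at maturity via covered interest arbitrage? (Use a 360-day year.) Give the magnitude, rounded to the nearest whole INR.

INR 1,290,832

T = 83/360 years.
Invest the HUF and cover forward: 720,000,000 × 1.01572388889 × 0.19860 = INR 145,240,390.32.
Convert at spot and invest in INR: 720,000,000 × 0.20121 × 1.01145861111 = INR 146,531,222.74.
The quoted forward undervalues HUF, so borrow HUF, convert to INR at spot, deposit the INR at 4.97%, and buy HUF forward at 0.19860 to cover the loan.
Arbitrage profit = |145,240,390.32 − 146,531,222.74| = INR 1,290,832.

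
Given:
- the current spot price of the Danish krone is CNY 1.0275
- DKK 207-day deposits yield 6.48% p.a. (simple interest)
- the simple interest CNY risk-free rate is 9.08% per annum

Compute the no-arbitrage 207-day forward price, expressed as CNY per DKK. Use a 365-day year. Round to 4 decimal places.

1.0421

T = 207/365 years.
CNY growth factor: 1 + 0.0908×207/365 = 1.0514948.
Growth of 1 DKK over T: 1 + 0.0648×207/365 = 1.0367496.
Forward (CNY per DKK) = 1.0275 × 1.0514948 / 1.0367496 = 1.042114.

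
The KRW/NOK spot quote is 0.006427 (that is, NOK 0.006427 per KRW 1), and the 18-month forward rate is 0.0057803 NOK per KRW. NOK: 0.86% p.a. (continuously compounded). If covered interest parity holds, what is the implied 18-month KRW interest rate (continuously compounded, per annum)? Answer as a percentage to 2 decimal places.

T = 18/12 years.
CIP gives F = S · g_NOK/g_KRW, so g_NOK/g_KRW = 0.0057803/0.006427 = 0.8993776.
The NOK side grows by e^(0.0086×18/12) = 1.0129836.
So the KRW growth factor = 1.1263162.
r = ln(1.1263162)/(18/12) = 0.079302 → 7.93%.

7.93%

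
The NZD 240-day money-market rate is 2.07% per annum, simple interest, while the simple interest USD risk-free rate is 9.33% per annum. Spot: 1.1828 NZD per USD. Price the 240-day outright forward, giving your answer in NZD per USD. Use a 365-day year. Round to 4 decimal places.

1.1296

T = 240/365 years.
NZD growth factor: 1 + 0.0207×240/365 = 1.013611.
Growth of 1 USD over T: 1 + 0.0933×240/365 = 1.0613479.
CIP: F = S · (grow NZD)/(grow USD) = 1.1828 × 1.013611/1.0613479 = 1.129600 NZD per USD.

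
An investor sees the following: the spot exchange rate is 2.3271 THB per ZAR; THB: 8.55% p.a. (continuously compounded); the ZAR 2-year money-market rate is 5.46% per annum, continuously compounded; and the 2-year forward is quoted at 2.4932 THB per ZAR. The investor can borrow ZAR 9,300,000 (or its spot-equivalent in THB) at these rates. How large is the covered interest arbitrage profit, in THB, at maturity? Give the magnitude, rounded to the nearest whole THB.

THB 184,105

T = 2 years.
Invest the ZAR and cover forward: 9,300,000 × 1.1153854051 × 2.4932 = THB 25,862,173.70.
Convert at spot and invest in THB: 9,300,000 × 2.3271 × 1.186490749 = THB 25,678,068.38.
The quoted forward overvalues ZAR, so borrow THB, buy ZAR at spot, deposit the ZAR at 5.46%, and sell the proceeds forward at 2.4932.
Arbitrage profit = |25,862,173.70 − 25,678,068.38| = THB 184,105.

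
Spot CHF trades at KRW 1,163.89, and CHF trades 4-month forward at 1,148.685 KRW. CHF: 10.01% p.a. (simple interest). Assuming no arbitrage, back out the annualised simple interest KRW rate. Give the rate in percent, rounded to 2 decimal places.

T = 4/12 years.
By CIP, F/S equals the KRW-to-CHF growth ratio: 1148.685/1163.89 = 0.9869361.
CHF growth factor: 1 + 0.1001×4/12 = 1.0333667.
Hence g_KRW = 1.0198669.
(1.0198669 − 1)/T = 0.059601, i.e. 5.96%.

5.96%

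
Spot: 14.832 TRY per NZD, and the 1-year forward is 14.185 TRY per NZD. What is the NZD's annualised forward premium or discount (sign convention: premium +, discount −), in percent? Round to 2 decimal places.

T = 1 year.
NZD trades forward at -4.36219% vs spot over the period.
×(1/T) gives -4.36% p.a.

-4.36%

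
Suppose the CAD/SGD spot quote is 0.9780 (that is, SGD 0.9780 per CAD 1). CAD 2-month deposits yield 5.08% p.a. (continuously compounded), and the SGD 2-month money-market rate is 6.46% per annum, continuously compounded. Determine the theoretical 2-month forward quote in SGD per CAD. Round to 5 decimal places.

T = 2/12 years.
SGD growth factor: e^(0.0646×2/12) = 1.0108248.
CAD accumulates by e^(0.0508×2/12) = 1.0085026.
So F = 0.978 × 1.0108248 / 1.0085026 = 0.9802520 (SGD/CAD).

0.98025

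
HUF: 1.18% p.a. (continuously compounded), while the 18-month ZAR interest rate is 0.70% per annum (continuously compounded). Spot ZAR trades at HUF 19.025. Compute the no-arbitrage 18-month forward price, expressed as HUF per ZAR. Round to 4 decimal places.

T = 18/12 years.
Growth of 1 HUF over T: e^(0.0118×18/12) = 1.01785757.
Growth of 1 ZAR over T: e^(0.0070×18/12) = 1.01055532.
CIP: F = S · (grow HUF)/(grow ZAR) = 19.025 × 1.01785757/1.01055532 = 19.162474 HUF per ZAR.

19.1625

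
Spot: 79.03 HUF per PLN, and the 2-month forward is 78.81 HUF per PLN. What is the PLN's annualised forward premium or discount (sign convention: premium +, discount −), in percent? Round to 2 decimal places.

T = 2/12 years.
(F − S)/S = (78.81 − 79.03)/79.03 = -0.0027838.
Per annum: -0.0027838 / (2/12) = -0.016703 = -1.67%.

-1.67%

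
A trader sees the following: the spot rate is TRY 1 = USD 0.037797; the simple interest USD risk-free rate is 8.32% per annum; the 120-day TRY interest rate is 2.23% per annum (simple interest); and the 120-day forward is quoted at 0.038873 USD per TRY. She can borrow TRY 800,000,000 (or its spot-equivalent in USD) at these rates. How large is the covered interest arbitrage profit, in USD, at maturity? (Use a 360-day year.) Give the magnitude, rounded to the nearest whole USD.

T = 120/360 years.
Invest the TRY and cover forward: 800,000,000 × 1.0074333333 × 0.038873 = USD 31,329,564.77.
Convert at spot and invest in USD: 800,000,000 × 0.037797 × 1.0277333333 = USD 31,076,189.44.
The quoted forward overvalues TRY, so borrow USD, buy TRY at spot, deposit the TRY at 2.23%, and sell the proceeds forward at 0.038873.
Profit = 31,329,564.77 − 31,076,189.44 = USD 253,375.

USD 253,375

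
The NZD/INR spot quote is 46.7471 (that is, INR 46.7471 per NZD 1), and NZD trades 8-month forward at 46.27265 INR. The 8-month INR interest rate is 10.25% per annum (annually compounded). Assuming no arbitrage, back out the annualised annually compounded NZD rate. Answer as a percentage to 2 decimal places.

11.95%

T = 8/12 years.
CIP gives F = S · g_INR/g_NZD, so g_INR/g_NZD = 46.27265/46.7471 = 0.9898507.
The INR side grows by (1 + 0.1025)^(8/12) = 1.0672162.
That pins the NZD growth at 1.0781588.
Annualise: 1.0781588^(12/8) − 1 = 0.119500 = 11.95%.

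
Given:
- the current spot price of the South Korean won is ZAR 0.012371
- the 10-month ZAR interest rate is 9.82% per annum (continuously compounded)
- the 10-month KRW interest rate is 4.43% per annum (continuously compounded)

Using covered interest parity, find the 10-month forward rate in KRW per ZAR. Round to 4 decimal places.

T = 10/12 years.
ZAR accumulates by e^(0.0982×10/12) = 1.08527492.
KRW accumulates by e^(0.0443×10/12) = 1.03760655.
Forward (ZAR per KRW) = 0.012371 × 1.08527492 / 1.03760655 = 0.012939332.
Invert for KRW per ZAR: 1 / 0.012939332 = 77.2837.

77.2837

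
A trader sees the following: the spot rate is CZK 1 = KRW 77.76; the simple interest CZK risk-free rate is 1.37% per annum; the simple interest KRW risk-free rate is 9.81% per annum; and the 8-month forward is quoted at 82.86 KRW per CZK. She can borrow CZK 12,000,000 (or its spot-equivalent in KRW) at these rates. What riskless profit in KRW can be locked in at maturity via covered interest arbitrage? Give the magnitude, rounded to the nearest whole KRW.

KRW 9,255,408

T = 8/12 years.
Invest the CZK and cover forward: 12,000,000 × 1.00913333333 × 82.86 = KRW 1,003,401,456.00.
Convert at spot and invest in KRW: 12,000,000 × 77.76 × 1.065400 = KRW 994,146,048.00.
The quoted forward overvalues CZK, so borrow KRW, buy CZK at spot, deposit the CZK at 1.37%, and sell the proceeds forward at 82.86.
The gap between the two covered legs is KRW 9,255,408.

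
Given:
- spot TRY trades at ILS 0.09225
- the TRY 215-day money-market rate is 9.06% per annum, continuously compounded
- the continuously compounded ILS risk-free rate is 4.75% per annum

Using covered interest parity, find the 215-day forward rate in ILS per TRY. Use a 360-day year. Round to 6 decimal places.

0.089906

T = 215/360 years.
ILS accumulates by e^(0.0475×215/360) = 1.0287743.
TRY growth factor: e^(0.0906×215/360) = 1.055599.
CIP: F = S · (grow ILS)/(grow TRY) = 0.09225 × 1.0287743/1.055599 = 0.08990576 ILS per TRY.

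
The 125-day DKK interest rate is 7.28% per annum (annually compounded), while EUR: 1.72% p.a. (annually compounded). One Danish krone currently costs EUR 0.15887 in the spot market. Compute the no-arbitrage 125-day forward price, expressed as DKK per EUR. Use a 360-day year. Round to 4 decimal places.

6.4118

T = 125/360 years.
EUR accumulates by (1 + 0.0172)^(125/360) = 1.005939.
DKK growth factor: (1 + 0.0728)^(125/360) = 1.0247001.
So F = 0.15887 × 1.005939 / 1.0247001 = 0.1559613 (EUR/DKK).
Invert for DKK per EUR: 1 / 0.1559613 = 6.4118.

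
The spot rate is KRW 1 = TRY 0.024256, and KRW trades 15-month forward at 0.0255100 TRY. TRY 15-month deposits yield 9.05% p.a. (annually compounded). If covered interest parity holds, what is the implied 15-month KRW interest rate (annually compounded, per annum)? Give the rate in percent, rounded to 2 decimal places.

T = 15/12 years.
CIP gives F = S · g_TRY/g_KRW, so g_TRY/g_KRW = 0.02551/0.024256 = 1.0516985.
TRY growth factor: (1 + 0.0905)^(15/12) = 1.1143769.
So the KRW growth factor = 1.0595973.
r = 1.0595973^(12/15) − 1 = 0.047400 → 4.74%.

4.74%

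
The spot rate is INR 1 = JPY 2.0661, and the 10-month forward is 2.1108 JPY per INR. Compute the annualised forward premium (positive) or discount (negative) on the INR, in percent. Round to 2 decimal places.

+2.60%

T = 10/12 years.
Period premium: (2.1108 − 2.0661)/2.0661 = 0.0216350.
Per annum: 0.0216350 / (10/12) = 0.025962 = 2.60%.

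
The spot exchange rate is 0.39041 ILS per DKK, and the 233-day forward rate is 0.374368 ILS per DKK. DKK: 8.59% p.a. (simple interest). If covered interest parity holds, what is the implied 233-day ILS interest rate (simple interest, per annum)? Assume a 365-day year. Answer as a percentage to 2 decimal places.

T = 233/365 years.
F/S = 0.374368/0.39041 = 0.9589099 = (growth of ILS) / (growth of DKK).
DKK growth factor: 1 + 0.0859×233/365 = 1.0548348.
Hence g_ILS = 1.0114915.
r = (1.0114915 − 1)/(233/365) = 0.018002 → 1.80%.

1.80%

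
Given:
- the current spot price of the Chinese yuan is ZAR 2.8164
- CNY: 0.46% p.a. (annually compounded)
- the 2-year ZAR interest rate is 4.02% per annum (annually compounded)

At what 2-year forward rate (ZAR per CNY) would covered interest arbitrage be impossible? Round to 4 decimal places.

T = 2 years.
ZAR accumulates by (1 + 0.0402)^2 = 1.082016.
Growth of 1 CNY over T: (1 + 0.0046)^2 = 1.0092212.
CIP: F = S · (grow ZAR)/(grow CNY) = 2.8164 × 1.082016/1.0092212 = 3.019546 ZAR per CNY.

3.0195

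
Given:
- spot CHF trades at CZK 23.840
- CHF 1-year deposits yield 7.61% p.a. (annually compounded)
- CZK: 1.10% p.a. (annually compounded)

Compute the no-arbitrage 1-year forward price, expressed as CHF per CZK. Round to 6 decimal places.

T = 1 year.
CZK accumulates by (1 + 0.0110)^1 = 1.011000.
Growth of 1 CHF over T: (1 + 0.0761)^1 = 1.076100.
CIP: F = S · (grow CZK)/(grow CHF) = 23.84 × 1.011000/1.076100 = 22.39777 CZK per CHF.
Quoted the other way: 1/22.39777 = 0.044647 CHF per CZK.

0.044647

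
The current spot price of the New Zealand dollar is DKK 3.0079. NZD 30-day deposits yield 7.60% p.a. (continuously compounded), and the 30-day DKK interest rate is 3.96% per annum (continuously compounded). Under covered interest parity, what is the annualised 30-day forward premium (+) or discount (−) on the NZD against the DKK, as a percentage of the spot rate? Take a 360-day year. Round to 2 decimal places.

T = 30/360 years.
F = S · g_DKK/g_NZD = 3.0079 × 1.0033055/1.0063534 = 2.9987901.
Annualised premium = (F − S)/S × (1/T) = (2.9987901 − 3.0079)/3.0079 ÷ (30/360) = -3.63%.

-3.63%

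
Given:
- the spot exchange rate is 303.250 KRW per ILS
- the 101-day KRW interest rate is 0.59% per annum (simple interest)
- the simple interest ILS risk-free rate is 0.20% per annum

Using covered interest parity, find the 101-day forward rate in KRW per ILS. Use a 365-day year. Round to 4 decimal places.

T = 101/365 years.
KRW accumulates by 1 + 0.0059×101/365 = 1.001632603.
Growth of 1 ILS over T: 1 + 0.0020×101/365 = 1.000553425.
Forward (KRW per ILS) = 303.25 × 1.001632603 / 1.000553425 = 303.577080.

303.5771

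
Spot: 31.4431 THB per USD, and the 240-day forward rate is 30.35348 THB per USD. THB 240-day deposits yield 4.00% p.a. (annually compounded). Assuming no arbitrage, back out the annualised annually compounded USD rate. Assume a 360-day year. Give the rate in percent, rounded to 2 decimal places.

9.65%

T = 240/360 years.
CIP gives F = S · g_THB/g_USD, so g_THB/g_USD = 30.35348/31.4431 = 0.9653463.
The THB side grows by (1 + 0.0400)^(240/360) = 1.026492.
So the USD growth factor = 1.0633407.
r = 1.0633407^(360/240) − 1 = 0.096500 → 9.65%.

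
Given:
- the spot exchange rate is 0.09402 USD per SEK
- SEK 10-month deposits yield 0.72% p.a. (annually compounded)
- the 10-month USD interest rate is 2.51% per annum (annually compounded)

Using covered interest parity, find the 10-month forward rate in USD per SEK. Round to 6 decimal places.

0.095410

T = 10/12 years.
Growth of 1 USD over T: (1 + 0.0251)^(10/12) = 1.0208733.
SEK accumulates by (1 + 0.0072)^(10/12) = 1.0059964.
CIP: F = S · (grow USD)/(grow SEK) = 0.09402 × 1.0208733/1.0059964 = 0.09541039 USD per SEK.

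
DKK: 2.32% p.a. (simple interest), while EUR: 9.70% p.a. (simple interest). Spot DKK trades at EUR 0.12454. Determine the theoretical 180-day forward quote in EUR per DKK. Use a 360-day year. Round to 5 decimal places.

T = 180/360 years.
EUR growth factor: 1 + 0.0970×180/360 = 1.048500.
DKK accumulates by 1 + 0.0232×180/360 = 1.011600.
CIP: F = S · (grow EUR)/(grow DKK) = 0.12454 × 1.048500/1.011600 = 0.1290828 EUR per DKK.

0.12908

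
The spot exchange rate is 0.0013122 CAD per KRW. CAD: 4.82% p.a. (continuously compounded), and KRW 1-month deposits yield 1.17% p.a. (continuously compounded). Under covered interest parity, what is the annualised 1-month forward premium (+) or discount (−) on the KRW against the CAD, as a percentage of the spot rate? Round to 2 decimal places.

+3.66%

T = 1/12 years.
F = S · g_CAD/g_KRW = 0.0013122 × 1.0040247/1.0009755 = 0.0013161973.
(F − S)/S ÷ T = (0.0013161973 − 0.0013122)/0.0013122/(1/12) = 0.036555 → 3.66%.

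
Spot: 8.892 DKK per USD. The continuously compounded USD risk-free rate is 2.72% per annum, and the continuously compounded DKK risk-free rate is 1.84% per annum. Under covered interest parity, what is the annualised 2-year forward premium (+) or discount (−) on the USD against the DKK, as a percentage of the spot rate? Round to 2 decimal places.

T = 2 years.
No-arbitrage forward: 8.892 × 1.0374855 / 1.0559069 = 8.736870 DKK/USD.
Annualised premium = (F − S)/S × (1/T) = (8.736870 − 8.892)/8.892 ÷ 2 = -0.87%.

-0.87%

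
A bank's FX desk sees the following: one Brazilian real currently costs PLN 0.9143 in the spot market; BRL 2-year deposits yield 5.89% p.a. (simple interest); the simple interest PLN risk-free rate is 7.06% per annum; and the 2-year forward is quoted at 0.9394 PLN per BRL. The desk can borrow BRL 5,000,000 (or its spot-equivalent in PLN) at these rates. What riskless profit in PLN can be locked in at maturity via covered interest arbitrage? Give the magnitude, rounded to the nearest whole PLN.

PLN 33,311

T = 2 years.
Invest the BRL and cover forward: 5,000,000 × 1.117800 × 0.9394 = PLN 5,250,306.60.
Convert at spot and invest in PLN: 5,000,000 × 0.9143 × 1.141200 = PLN 5,216,995.80.
The quoted forward overvalues BRL, so borrow PLN, buy BRL at spot, deposit the BRL at 5.89%, and sell the proceeds forward at 0.9394.
The gap between the two covered legs is PLN 33,311.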